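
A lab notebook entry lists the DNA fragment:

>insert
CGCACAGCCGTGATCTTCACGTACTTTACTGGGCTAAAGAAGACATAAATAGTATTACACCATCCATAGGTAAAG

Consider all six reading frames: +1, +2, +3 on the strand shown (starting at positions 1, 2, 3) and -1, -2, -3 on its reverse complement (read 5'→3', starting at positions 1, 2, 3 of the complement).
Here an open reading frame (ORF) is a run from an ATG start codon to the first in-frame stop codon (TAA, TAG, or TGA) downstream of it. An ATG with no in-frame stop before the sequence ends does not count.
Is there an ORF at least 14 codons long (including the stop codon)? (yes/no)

yes

Reverse complement (5'→3'): CTTTACCTATGGATGGTGTAATACTATTTATGTCTTCTTTAGCCCAGTAAAGTACGTGAAGATCACGGCTGTGCG
Frame +1: CGC ACA GCC GTG ATC TTC ACG TAC TTT ACT GGG CTA AAG AAG ACA TAA ATA GTA TTA CAC CAT CCA TAG GTA AAG — no ATG→stop ORF.
Frame +2: GCA CAG CCG TGA TCT TCA CGT ACT TTA CTG GGC TAA AGA AGA CAT AAA TAG TAT TAC ACC ATC CAT AGG TAA — no ATG→stop ORF.
Frame +3: CAC AGC CGT GAT CTT CAC GTA CTT TAC TGG GCT AAA GAA GAC ATA AAT AGT ATT ACA CCA TCC ATA GGT AAA — no ATG→stop ORF.
Frame -1: CTT TAC CTA TGG ATG GTG TAA TAC TAT TTA TGT CTT CTT TAG CCC AGT AAA GTA CGT GAA GAT CAC GGC TGT GCG — ATG at 13, stop TAA at 19 → 9 nt.
Frame -2: TTT ACC TAT GGA TGG TGT AAT ACT ATT TAT GTC TTC TTT AGC CCA GTA AAG TAC GTG AAG ATC ACG GCT GTG — no ATG→stop ORF.
Frame -3: TTA CCT ATG GAT GGT GTA ATA CTA TTT ATG TCT TCT TTA GCC CAG TAA AGT ACG TGA AGA TCA CGG CTG TGC — ATG at 9, stop TAA at 48 → 42 nt; ATG at 30, stop TAA at 48 → 21 nt.
Frame -3 has an ORF of 14 codons (positions 9–50) ≥ 14, so yes.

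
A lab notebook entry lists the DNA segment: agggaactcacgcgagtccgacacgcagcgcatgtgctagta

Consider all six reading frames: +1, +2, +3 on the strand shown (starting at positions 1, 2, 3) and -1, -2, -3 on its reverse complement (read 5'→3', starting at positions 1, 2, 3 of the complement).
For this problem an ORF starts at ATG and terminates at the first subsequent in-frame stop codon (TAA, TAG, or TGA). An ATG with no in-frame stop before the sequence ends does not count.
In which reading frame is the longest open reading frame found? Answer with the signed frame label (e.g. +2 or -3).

+2

Reverse complement (5'→3'): TACTAGCACATGCGCTGCGTGTCGGACTCGCGTGAGTTCCCT
Frame +1: AGG GAA CTC ACG CGA GTC CGA CAC GCA GCG CAT GTG CTA GTA — no ATG→stop ORF.
Frame +2: GGG AAC TCA CGC GAG TCC GAC ACG CAG CGC ATG TGC TAG — ATG at 32, stop TAG at 38 → 9 nt.
Frame +3: GGA ACT CAC GCG AGT CCG ACA CGC AGC GCA TGT GCT AGT — no ATG→stop ORF.
Frame -1: TAC TAG CAC ATG CGC TGC GTG TCG GAC TCG CGT GAG TTC CCT — no ATG→stop ORF.
Frame -2: ACT AGC ACA TGC GCT GCG TGT CGG ACT CGC GTG AGT TCC — no ATG→stop ORF.
Frame -3: CTA GCA CAT GCG CTG CGT GTC GGA CTC GCG TGA GTT CCC — no ATG→stop ORF.
Longest ORF is 9 nt in frame +2 (positions 32–40).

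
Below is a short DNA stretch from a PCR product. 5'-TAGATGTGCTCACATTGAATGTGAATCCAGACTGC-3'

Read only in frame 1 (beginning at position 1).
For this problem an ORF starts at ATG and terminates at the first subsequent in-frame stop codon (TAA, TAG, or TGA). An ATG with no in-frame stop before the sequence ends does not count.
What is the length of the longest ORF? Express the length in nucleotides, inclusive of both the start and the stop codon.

15

Frame 1: TAG ATG TGC TCA CAT TGA ATG TGA ATC CAG ACT — ATG at 4, stop TGA at 16 → 15 nt; ATG at 19, stop TGA at 22 → 6 nt.
Longest: frame 1, positions 4–18, 15 nt = 5 codons = 4 aa. → 15 nucleotides.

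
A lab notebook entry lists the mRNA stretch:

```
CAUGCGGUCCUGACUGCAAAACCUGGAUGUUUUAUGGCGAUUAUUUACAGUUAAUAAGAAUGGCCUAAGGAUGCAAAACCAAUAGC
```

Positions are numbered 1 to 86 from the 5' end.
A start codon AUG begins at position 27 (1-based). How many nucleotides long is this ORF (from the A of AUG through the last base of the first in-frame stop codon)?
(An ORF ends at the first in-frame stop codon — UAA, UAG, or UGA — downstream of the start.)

Codons from position 27: AUG (27–29), UUU (30–32), UAU (33–35), GGC (36–38), GAU (39–41), UAU (42–44), UUA (45–47), CAG (48–50), UUA (51–53), AUA (54–56), AGA (57–59), AUG (60–62), GCC (63–65), UAA (66–68).
UAA is the first in-frame stop; ORF spans 27–68, 42 nucleotides.

42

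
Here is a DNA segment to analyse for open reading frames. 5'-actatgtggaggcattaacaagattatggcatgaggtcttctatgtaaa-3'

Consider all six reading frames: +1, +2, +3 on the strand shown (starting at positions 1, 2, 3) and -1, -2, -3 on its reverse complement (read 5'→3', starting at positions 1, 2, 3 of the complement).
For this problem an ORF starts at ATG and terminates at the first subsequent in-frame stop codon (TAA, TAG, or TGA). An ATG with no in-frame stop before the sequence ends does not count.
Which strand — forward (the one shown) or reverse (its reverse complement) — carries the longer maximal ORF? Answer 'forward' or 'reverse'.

Reverse complement (5'→3'): TTTACATAGAAGACCTCATGCCATAATCTTGTTAATGCCTCCACATAGT
Frame +1: ACT ATG TGG AGG CAT TAA CAA GAT TAT GGC ATG AGG TCT TCT ATG TAA — ATG at 4, stop TAA at 16 → 15 nt; ATG at 31, stop TAA at 46 → 18 nt; ATG at 43, stop TAA at 46 → 6 nt.
Frame +2: CTA TGT GGA GGC ATT AAC AAG ATT ATG GCA TGA GGT CTT CTA TGT AAA — ATG at 26, stop TGA at 32 → 9 nt.
Frame +3: TAT GTG GAG GCA TTA ACA AGA TTA TGG CAT GAG GTC TTC TAT GTA — no ATG→stop ORF.
Frame -1: TTT ACA TAG AAG ACC TCA TGC CAT AAT CTT GTT AAT GCC TCC ACA TAG — no ATG→stop ORF.
Frame -2: TTA CAT AGA AGA CCT CAT GCC ATA ATC TTG TTA ATG CCT CCA CAT AGT — no ATG→stop ORF.
Frame -3: TAC ATA GAA GAC CTC ATG CCA TAA TCT TGT TAA TGC CTC CAC ATA — ATG at 18, stop TAA at 24 → 9 nt.
Forward-strand max 18 nt; reverse-strand max 9 nt. The forward strand has the longer ORF.

forward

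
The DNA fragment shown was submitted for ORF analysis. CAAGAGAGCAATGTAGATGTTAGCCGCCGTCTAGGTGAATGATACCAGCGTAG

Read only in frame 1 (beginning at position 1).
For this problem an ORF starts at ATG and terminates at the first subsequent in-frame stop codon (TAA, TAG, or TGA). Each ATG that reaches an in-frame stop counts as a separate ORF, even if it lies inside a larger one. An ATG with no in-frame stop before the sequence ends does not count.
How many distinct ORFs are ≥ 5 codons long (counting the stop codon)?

Frame 1: CAA GAG AGC AAT GTA GAT GTT AGC CGC CGT CTA GGT GAA TGA TAC CAG CGT — no ATG→stop ORF.
No ORF reaches 5 codons. Count = 0.

0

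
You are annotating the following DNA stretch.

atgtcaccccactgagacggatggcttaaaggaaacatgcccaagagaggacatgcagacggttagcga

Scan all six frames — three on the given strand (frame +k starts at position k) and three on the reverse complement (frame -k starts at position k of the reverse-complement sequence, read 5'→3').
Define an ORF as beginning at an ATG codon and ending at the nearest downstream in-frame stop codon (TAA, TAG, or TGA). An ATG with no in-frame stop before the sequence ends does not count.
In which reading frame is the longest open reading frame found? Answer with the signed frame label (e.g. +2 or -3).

-1

Reverse complement (5'→3'): TCGCTAACCGTCTGCATGTCCTCTCTTGGGCATGTTTCCTTTAAGCCATCCGTCTCAGTGGGGTGACAT
Frame +1: ATG TCA CCC CAC TGA GAC GGA TGG CTT AAA GGA AAC ATG CCC AAG AGA GGA CAT GCA GAC GGT TAG CGA — ATG at 1, stop TGA at 13 → 15 nt; ATG at 37, stop TAG at 64 → 30 nt.
Frame +2: TGT CAC CCC ACT GAG ACG GAT GGC TTA AAG GAA ACA TGC CCA AGA GAG GAC ATG CAG ACG GTT AGC — no ATG→stop ORF.
Frame +3: GTC ACC CCA CTG AGA CGG ATG GCT TAA AGG AAA CAT GCC CAA GAG AGG ACA TGC AGA CGG TTA GCG — ATG at 21, stop TAA at 27 → 9 nt.
Frame -1: TCG CTA ACC GTC TGC ATG TCC TCT CTT GGG CAT GTT TCC TTT AAG CCA TCC GTC TCA GTG GGG TGA CAT — ATG at 16, stop TGA at 64 → 51 nt.
Frame -2: CGC TAA CCG TCT GCA TGT CCT CTC TTG GGC ATG TTT CCT TTA AGC CAT CCG TCT CAG TGG GGT GAC — no ATG→stop ORF.
Frame -3: GCT AAC CGT CTG CAT GTC CTC TCT TGG GCA TGT TTC CTT TAA GCC ATC CGT CTC AGT GGG GTG ACA — no ATG→stop ORF.
Longest ORF is 51 nt in frame -1 (positions 16–66).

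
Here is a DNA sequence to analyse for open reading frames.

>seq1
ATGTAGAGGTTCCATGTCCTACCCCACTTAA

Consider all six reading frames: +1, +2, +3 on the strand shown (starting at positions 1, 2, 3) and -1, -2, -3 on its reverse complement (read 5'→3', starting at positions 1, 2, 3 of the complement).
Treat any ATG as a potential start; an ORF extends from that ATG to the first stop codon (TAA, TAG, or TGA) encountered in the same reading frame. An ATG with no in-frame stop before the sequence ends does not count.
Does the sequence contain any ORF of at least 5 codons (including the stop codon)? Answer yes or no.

yes

Reverse complement (5'→3'): TTAAGTGGGGTAGGACATGGAACCTCTACAT
Frame +1: ATG TAG AGG TTC CAT GTC CTA CCC CAC TTA — ATG at 1, stop TAG at 4 → 6 nt.
Frame +2: TGT AGA GGT TCC ATG TCC TAC CCC ACT TAA — ATG at 14, stop TAA at 29 → 18 nt.
Frame +3: GTA GAG GTT CCA TGT CCT ACC CCA CTT — no ATG→stop ORF.
Frame -1: TTA AGT GGG GTA GGA CAT GGA ACC TCT ACA — no ATG→stop ORF.
Frame -2: TAA GTG GGG TAG GAC ATG GAA CCT CTA CAT — no ATG→stop ORF.
Frame -3: AAG TGG GGT AGG ACA TGG AAC CTC TAC — no ATG→stop ORF.
Frame +2 has an ORF of 6 codons (positions 14–31) ≥ 5, so yes.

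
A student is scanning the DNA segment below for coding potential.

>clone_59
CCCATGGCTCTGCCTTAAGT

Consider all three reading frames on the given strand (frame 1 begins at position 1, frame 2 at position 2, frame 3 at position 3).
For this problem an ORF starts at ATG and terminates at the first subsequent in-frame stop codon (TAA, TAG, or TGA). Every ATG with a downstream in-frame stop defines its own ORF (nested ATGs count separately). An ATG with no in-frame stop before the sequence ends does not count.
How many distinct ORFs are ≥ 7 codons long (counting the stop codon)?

0

Frame 1: CCC ATG GCT CTG CCT TAA — ATG at 4, stop TAA at 16 → 15 nt.
Frame 2: CCA TGG CTC TGC CTT AAG — no ATG→stop ORF.
Frame 3: CAT GGC TCT GCC TTA AGT — no ATG→stop ORF.
No ORF reaches 7 codons. Count = 0.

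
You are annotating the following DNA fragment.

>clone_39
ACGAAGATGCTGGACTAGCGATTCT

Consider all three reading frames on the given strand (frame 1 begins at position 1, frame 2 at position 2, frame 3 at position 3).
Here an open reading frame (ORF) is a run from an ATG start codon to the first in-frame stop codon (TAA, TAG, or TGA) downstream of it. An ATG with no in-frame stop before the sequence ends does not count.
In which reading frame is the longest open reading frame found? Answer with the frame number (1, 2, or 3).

1

Frame 1: ACG AAG ATG CTG GAC TAG CGA TTC — ATG at 7, stop TAG at 16 → 12 nt.
Frame 2: CGA AGA TGC TGG ACT AGC GAT TCT — no ATG→stop ORF.
Frame 3: GAA GAT GCT GGA CTA GCG ATT — no ATG→stop ORF.
Longest ORF is 12 nt in frame 1 (positions 7–18).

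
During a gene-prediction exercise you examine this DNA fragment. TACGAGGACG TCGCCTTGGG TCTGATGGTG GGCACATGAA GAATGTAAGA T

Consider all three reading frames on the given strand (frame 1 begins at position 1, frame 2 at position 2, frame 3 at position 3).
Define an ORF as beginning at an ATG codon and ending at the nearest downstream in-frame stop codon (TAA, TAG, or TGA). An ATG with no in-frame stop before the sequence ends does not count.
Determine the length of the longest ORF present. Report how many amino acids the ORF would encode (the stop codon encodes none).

Frame 1: TAC GAG GAC GTC GCC TTG GGT CTG ATG GTG GGC ACA TGA AGA ATG TAA GAT — ATG at 25, stop TGA at 37 → 15 nt; ATG at 43, stop TAA at 46 → 6 nt.
Frame 2: ACG AGG ACG TCG CCT TGG GTC TGA TGG TGG GCA CAT GAA GAA TGT AAG — no ATG→stop ORF.
Frame 3: CGA GGA CGT CGC CTT GGG TCT GAT GGT GGG CAC ATG AAG AAT GTA AGA — no ATG→stop ORF.
Longest: frame 1, positions 25–39, 15 nt = 5 codons = 4 aa. → 4 amino acids.

4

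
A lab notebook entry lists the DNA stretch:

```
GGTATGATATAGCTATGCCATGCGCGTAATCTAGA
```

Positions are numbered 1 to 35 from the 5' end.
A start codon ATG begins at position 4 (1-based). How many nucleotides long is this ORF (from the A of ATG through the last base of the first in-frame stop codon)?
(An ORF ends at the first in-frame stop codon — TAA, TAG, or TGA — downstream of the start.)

9

Codons from position 4: ATG (4–6), ATA (7–9), TAG (10–12).
TAG is the first in-frame stop; ORF spans 4–12, 9 nucleotides.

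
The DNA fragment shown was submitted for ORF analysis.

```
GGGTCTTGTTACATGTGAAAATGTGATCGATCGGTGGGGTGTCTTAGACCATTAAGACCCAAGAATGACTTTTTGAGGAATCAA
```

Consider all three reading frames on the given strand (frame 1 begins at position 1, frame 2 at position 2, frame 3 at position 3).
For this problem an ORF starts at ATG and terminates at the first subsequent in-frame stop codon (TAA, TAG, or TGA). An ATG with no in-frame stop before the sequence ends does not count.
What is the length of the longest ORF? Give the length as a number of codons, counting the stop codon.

Frame 1: GGG TCT TGT TAC ATG TGA AAA TGT GAT CGA TCG GTG GGG TGT CTT AGA CCA TTA AGA CCC AAG AAT GAC TTT TTG AGG AAT CAA — ATG at 13, stop TGA at 16 → 6 nt.
Frame 2: GGT CTT GTT ACA TGT GAA AAT GTG ATC GAT CGG TGG GGT GTC TTA GAC CAT TAA GAC CCA AGA ATG ACT TTT TGA GGA ATC — ATG at 65, stop TGA at 74 → 12 nt.
Frame 3: GTC TTG TTA CAT GTG AAA ATG TGA TCG ATC GGT GGG GTG TCT TAG ACC ATT AAG ACC CAA GAA TGA CTT TTT GAG GAA TCA — ATG at 21, stop TGA at 24 → 6 nt.
Longest: frame 2, positions 65–76, 12 nt = 4 codons = 3 aa. → 4 codons.

4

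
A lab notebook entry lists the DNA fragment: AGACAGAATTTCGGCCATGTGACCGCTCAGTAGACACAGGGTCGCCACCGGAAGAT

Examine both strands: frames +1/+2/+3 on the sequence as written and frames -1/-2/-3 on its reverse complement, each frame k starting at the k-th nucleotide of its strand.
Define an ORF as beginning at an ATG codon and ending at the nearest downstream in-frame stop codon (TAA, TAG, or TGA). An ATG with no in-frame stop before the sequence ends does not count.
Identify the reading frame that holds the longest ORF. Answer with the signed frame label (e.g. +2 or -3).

Reverse complement (5'→3'): ATCTTCCGGTGGCGACCCTGTGTCTACTGAGCGGTCACATGGCCGAAATTCTGTCT
Frame +1: AGA CAG AAT TTC GGC CAT GTG ACC GCT CAG TAG ACA CAG GGT CGC CAC CGG AAG — no ATG→stop ORF.
Frame +2: GAC AGA ATT TCG GCC ATG TGA CCG CTC AGT AGA CAC AGG GTC GCC ACC GGA AGA — ATG at 17, stop TGA at 20 → 6 nt.
Frame +3: ACA GAA TTT CGG CCA TGT GAC CGC TCA GTA GAC ACA GGG TCG CCA CCG GAA GAT — no ATG→stop ORF.
Frame -1: ATC TTC CGG TGG CGA CCC TGT GTC TAC TGA GCG GTC ACA TGG CCG AAA TTC TGT — no ATG→stop ORF.
Frame -2: TCT TCC GGT GGC GAC CCT GTG TCT ACT GAG CGG TCA CAT GGC CGA AAT TCT GTC — no ATG→stop ORF.
Frame -3: CTT CCG GTG GCG ACC CTG TGT CTA CTG AGC GGT CAC ATG GCC GAA ATT CTG TCT — no ATG→stop ORF.
Longest ORF is 6 nt in frame +2 (positions 17–22).

+2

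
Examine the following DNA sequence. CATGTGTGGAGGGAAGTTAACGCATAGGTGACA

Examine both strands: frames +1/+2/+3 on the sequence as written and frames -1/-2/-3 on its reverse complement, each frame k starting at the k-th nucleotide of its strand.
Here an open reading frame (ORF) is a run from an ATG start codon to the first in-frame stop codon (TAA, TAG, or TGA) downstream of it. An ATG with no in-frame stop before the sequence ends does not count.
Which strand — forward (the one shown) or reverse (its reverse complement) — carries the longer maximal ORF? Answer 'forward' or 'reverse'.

Reverse complement (5'→3'): TGTCACCTATGCGTTAACTTCCCTCCACACATG
Frame +1: CAT GTG TGG AGG GAA GTT AAC GCA TAG GTG ACA — no ATG→stop ORF.
Frame +2: ATG TGT GGA GGG AAG TTA ACG CAT AGG TGA — ATG at 2, stop TGA at 29 → 30 nt.
Frame +3: TGT GTG GAG GGA AGT TAA CGC ATA GGT GAC — no ATG→stop ORF.
Frame -1: TGT CAC CTA TGC GTT AAC TTC CCT CCA CAC ATG — no ATG→stop ORF.
Frame -2: GTC ACC TAT GCG TTA ACT TCC CTC CAC ACA — no ATG→stop ORF.
Frame -3: TCA CCT ATG CGT TAA CTT CCC TCC ACA CAT — ATG at 9, stop TAA at 15 → 9 nt.
Forward-strand max 30 nt; reverse-strand max 9 nt. The forward strand has the longer ORF.

forward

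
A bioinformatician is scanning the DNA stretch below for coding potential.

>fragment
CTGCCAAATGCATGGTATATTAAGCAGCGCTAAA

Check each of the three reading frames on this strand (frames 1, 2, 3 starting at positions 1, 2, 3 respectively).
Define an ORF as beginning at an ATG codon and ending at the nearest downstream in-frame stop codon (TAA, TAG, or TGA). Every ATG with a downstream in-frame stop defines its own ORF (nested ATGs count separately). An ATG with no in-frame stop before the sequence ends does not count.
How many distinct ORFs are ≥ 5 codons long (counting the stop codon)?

0

Frame 1: CTG CCA AAT GCA TGG TAT ATT AAG CAG CGC TAA — no ATG→stop ORF.
Frame 2: TGC CAA ATG CAT GGT ATA TTA AGC AGC GCT AAA — no ATG→stop ORF.
Frame 3: GCC AAA TGC ATG GTA TAT TAA GCA GCG CTA — ATG at 12, stop TAA at 21 → 12 nt.
No ORF reaches 5 codons. Count = 0.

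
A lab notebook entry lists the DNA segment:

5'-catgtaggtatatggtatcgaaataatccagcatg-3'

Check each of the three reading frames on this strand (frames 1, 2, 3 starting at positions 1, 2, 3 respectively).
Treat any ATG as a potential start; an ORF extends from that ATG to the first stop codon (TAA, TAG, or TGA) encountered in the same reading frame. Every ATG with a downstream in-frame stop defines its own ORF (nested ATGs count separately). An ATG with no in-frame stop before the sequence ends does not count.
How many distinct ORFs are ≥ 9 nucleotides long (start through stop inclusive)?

Frame 1: CAT GTA GGT ATA TGG TAT CGA AAT AAT CCA GCA — no ATG→stop ORF.
Frame 2: ATG TAG GTA TAT GGT ATC GAA ATA ATC CAG CAT — ATG at 2, stop TAG at 5 → 6 nt.
Frame 3: TGT AGG TAT ATG GTA TCG AAA TAA TCC AGC ATG — ATG at 12, stop TAA at 24 → 15 nt.
ORFs ≥ 9 nucleotides: frame 3 12–26 (15 nucleotides). Count = 1.

1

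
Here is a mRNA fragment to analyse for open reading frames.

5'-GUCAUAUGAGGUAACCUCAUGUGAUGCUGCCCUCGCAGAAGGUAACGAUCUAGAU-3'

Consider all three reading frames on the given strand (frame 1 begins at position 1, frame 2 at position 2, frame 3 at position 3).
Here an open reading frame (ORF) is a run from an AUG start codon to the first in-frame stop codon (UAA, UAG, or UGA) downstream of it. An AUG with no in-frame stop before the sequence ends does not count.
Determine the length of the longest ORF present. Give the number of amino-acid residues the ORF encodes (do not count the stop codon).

9

Frame 1: GUC AUA UGA GGU AAC CUC AUG UGA UGC UGC CCU CGC AGA AGG UAA CGA UCU AGA — AUG at 19, stop UGA at 22 → 6 nt.
Frame 2: UCA UAU GAG GUA ACC UCA UGU GAU GCU GCC CUC GCA GAA GGU AAC GAU CUA GAU — no AUG→stop ORF.
Frame 3: CAU AUG AGG UAA CCU CAU GUG AUG CUG CCC UCG CAG AAG GUA ACG AUC UAG — AUG at 6, stop UAA at 12 → 9 nt; AUG at 24, stop UAG at 51 → 30 nt.
Longest: frame 3, positions 24–53, 30 nt = 10 codons = 9 aa. → 9 amino acids.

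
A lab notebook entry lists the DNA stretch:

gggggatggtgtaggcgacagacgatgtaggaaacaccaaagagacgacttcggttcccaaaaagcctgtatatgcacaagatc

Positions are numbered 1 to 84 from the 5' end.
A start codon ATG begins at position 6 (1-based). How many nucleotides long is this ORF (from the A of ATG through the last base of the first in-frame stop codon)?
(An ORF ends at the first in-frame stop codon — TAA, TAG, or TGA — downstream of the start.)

9

Codons from position 6: ATG (6–8), GTG (9–11), TAG (12–14).
TAG is the first in-frame stop; ORF spans 6–14, 9 nucleotides.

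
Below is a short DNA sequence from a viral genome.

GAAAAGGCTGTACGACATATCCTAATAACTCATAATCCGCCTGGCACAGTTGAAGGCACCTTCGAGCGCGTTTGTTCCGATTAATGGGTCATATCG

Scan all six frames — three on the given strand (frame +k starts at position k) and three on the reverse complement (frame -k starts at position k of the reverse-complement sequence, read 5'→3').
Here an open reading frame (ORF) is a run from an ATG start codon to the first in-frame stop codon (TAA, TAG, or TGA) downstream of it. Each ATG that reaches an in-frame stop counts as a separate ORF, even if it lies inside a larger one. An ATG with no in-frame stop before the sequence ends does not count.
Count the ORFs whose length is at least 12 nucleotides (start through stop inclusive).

2

Reverse complement (5'→3'): CGATATGACCCATTAATCGGAACAAACGCGCTCGAAGGTGCCTTCAACTGTGCCAGGCGGATTATGAGTTATTAGGATATGTCGTACAGCCTTTTC
Frame +1: GAA AAG GCT GTA CGA CAT ATC CTA ATA ACT CAT AAT CCG CCT GGC ACA GTT GAA GGC ACC TTC GAG CGC GTT TGT TCC GAT TAA TGG GTC ATA TCG — no ATG→stop ORF.
Frame +2: AAA AGG CTG TAC GAC ATA TCC TAA TAA CTC ATA ATC CGC CTG GCA CAG TTG AAG GCA CCT TCG AGC GCG TTT GTT CCG ATT AAT GGG TCA TAT — no ATG→stop ORF.
Frame +3: AAA GGC TGT ACG ACA TAT CCT AAT AAC TCA TAA TCC GCC TGG CAC AGT TGA AGG CAC CTT CGA GCG CGT TTG TTC CGA TTA ATG GGT CAT ATC — no ATG→stop ORF.
Frame -1: CGA TAT GAC CCA TTA ATC GGA ACA AAC GCG CTC GAA GGT GCC TTC AAC TGT GCC AGG CGG ATT ATG AGT TAT TAG GAT ATG TCG TAC AGC CTT TTC — ATG at 64, stop TAG at 73 → 12 nt.
Frame -2: GAT ATG ACC CAT TAA TCG GAA CAA ACG CGC TCG AAG GTG CCT TCA ACT GTG CCA GGC GGA TTA TGA GTT ATT AGG ATA TGT CGT ACA GCC TTT — ATG at 5, stop TAA at 14 → 12 nt.
Frame -3: ATA TGA CCC ATT AAT CGG AAC AAA CGC GCT CGA AGG TGC CTT CAA CTG TGC CAG GCG GAT TAT GAG TTA TTA GGA TAT GTC GTA CAG CCT TTT — no ATG→stop ORF.
ORFs ≥ 12 nucleotides: frame -1 64–75 (12 nucleotides), frame -2 5–16 (12 nucleotides). Count = 2.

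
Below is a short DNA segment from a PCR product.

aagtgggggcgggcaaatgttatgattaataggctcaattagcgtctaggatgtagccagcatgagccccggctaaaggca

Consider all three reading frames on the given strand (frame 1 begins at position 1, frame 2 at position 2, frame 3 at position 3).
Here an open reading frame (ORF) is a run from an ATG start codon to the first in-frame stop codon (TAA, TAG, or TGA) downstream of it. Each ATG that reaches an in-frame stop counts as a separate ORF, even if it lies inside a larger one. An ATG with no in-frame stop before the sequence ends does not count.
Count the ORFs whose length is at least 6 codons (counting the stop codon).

Frame 1: AAG TGG GGG CGG GCA AAT GTT ATG ATT AAT AGG CTC AAT TAG CGT CTA GGA TGT AGC CAG CAT GAG CCC CGG CTA AAG GCA — ATG at 22, stop TAG at 40 → 21 nt.
Frame 2: AGT GGG GGC GGG CAA ATG TTA TGA TTA ATA GGC TCA ATT AGC GTC TAG GAT GTA GCC AGC ATG AGC CCC GGC TAA AGG — ATG at 17, stop TGA at 23 → 9 nt; ATG at 62, stop TAA at 74 → 15 nt.
Frame 3: GTG GGG GCG GGC AAA TGT TAT GAT TAA TAG GCT CAA TTA GCG TCT AGG ATG TAG CCA GCA TGA GCC CCG GCT AAA GGC — ATG at 51, stop TAG at 54 → 6 nt.
ORFs ≥ 6 codons: frame 1 22–42 (7 codons). Count = 1.

1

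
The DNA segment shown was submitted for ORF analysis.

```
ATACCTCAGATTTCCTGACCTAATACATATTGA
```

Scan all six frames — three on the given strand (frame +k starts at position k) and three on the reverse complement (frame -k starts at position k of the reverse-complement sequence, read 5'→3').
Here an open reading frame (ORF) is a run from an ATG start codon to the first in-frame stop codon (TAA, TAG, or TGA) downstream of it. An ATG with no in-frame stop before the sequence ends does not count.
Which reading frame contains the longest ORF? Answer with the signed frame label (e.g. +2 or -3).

-3

Reverse complement (5'→3'): TCAATATGTATTAGGTCAGGAAATCTGAGGTAT
Frame +1: ATA CCT CAG ATT TCC TGA CCT AAT ACA TAT TGA — no ATG→stop ORF.
Frame +2: TAC CTC AGA TTT CCT GAC CTA ATA CAT ATT — no ATG→stop ORF.
Frame +3: ACC TCA GAT TTC CTG ACC TAA TAC ATA TTG — no ATG→stop ORF.
Frame -1: TCA ATA TGT ATT AGG TCA GGA AAT CTG AGG TAT — no ATG→stop ORF.
Frame -2: CAA TAT GTA TTA GGT CAG GAA ATC TGA GGT — no ATG→stop ORF.
Frame -3: AAT ATG TAT TAG GTC AGG AAA TCT GAG GTA — ATG at 6, stop TAG at 12 → 9 nt.
Longest ORF is 9 nt in frame -3 (positions 6–14).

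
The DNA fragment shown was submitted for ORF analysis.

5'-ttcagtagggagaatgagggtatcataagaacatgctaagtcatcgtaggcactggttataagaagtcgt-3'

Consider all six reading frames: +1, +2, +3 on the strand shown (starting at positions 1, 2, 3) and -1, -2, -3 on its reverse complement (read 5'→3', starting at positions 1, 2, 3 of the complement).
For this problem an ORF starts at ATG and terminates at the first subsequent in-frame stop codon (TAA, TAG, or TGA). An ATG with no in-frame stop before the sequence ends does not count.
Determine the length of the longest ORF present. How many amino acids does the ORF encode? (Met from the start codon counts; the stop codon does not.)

9

Reverse complement (5'→3'): ACGACTTCTTATAACCAGTGCCTACGATGACTTAGCATGTTCTTATGATACCCTCATTCTCCCTACTGAA
Frame +1: TTC AGT AGG GAG AAT GAG GGT ATC ATA AGA ACA TGC TAA GTC ATC GTA GGC ACT GGT TAT AAG AAG TCG — no ATG→stop ORF.
Frame +2: TCA GTA GGG AGA ATG AGG GTA TCA TAA GAA CAT GCT AAG TCA TCG TAG GCA CTG GTT ATA AGA AGT CGT — ATG at 14, stop TAA at 26 → 15 nt.
Frame +3: CAG TAG GGA GAA TGA GGG TAT CAT AAG AAC ATG CTA AGT CAT CGT AGG CAC TGG TTA TAA GAA GTC — ATG at 33, stop TAA at 60 → 30 nt.
Frame -1: ACG ACT TCT TAT AAC CAG TGC CTA CGA TGA CTT AGC ATG TTC TTA TGA TAC CCT CAT TCT CCC TAC TGA — ATG at 37, stop TGA at 46 → 12 nt.
Frame -2: CGA CTT CTT ATA ACC AGT GCC TAC GAT GAC TTA GCA TGT TCT TAT GAT ACC CTC ATT CTC CCT ACT GAA — no ATG→stop ORF.
Frame -3: GAC TTC TTA TAA CCA GTG CCT ACG ATG ACT TAG CAT GTT CTT ATG ATA CCC TCA TTC TCC CTA CTG — ATG at 27, stop TAG at 33 → 9 nt.
Longest: frame +3, positions 33–62, 30 nt = 10 codons = 9 aa. → 9 amino acids.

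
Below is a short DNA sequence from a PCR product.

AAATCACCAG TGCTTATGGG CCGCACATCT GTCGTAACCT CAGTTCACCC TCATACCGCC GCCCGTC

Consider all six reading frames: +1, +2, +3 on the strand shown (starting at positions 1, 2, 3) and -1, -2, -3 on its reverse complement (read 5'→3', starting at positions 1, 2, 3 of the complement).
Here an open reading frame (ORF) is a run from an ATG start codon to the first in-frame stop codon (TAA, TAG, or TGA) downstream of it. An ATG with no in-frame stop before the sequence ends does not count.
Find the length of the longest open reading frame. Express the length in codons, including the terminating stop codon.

5

Reverse complement (5'→3'): GACGGGCGGCGGTATGAGGGTGAACTGAGGTTACGACAGATGTGCGGCCCATAAGCACTGGTGATTT
Frame +1: AAA TCA CCA GTG CTT ATG GGC CGC ACA TCT GTC GTA ACC TCA GTT CAC CCT CAT ACC GCC GCC CGT — no ATG→stop ORF.
Frame +2: AAT CAC CAG TGC TTA TGG GCC GCA CAT CTG TCG TAA CCT CAG TTC ACC CTC ATA CCG CCG CCC GTC — no ATG→stop ORF.
Frame +3: ATC ACC AGT GCT TAT GGG CCG CAC ATC TGT CGT AAC CTC AGT TCA CCC TCA TAC CGC CGC CCG — no ATG→stop ORF.
Frame -1: GAC GGG CGG CGG TAT GAG GGT GAA CTG AGG TTA CGA CAG ATG TGC GGC CCA TAA GCA CTG GTG ATT — ATG at 40, stop TAA at 52 → 15 nt.
Frame -2: ACG GGC GGC GGT ATG AGG GTG AAC TGA GGT TAC GAC AGA TGT GCG GCC CAT AAG CAC TGG TGA TTT — ATG at 14, stop TGA at 26 → 15 nt.
Frame -3: CGG GCG GCG GTA TGA GGG TGA ACT GAG GTT ACG ACA GAT GTG CGG CCC ATA AGC ACT GGT GAT — no ATG→stop ORF.
Longest: frame -1, positions 40–54, 15 nt = 5 codons = 4 aa. → 5 codons.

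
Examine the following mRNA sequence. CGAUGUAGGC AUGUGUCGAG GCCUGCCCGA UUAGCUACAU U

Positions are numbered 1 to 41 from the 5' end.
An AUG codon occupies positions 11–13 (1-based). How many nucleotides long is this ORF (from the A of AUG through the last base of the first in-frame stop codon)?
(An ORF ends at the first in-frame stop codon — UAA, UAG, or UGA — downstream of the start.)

24

Codons from position 11: AUG (11–13), UGU (14–16), CGA (17–19), GGC (20–22), CUG (23–25), CCC (26–28), GAU (29–31), UAG (32–34).
UAG is the first in-frame stop; ORF spans 11–34, 24 nucleotides.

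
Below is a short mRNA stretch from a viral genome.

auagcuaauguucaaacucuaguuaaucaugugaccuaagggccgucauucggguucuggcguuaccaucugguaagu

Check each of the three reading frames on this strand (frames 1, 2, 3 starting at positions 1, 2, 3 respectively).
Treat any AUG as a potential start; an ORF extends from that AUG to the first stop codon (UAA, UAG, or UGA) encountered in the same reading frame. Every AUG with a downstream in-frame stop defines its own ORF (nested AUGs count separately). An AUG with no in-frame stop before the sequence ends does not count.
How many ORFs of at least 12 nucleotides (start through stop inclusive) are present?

1

Frame 1: AUA GCU AAU GUU CAA ACU CUA GUU AAU CAU GUG ACC UAA GGG CCG UCA UUC GGG UUC UGG CGU UAC CAU CUG GUA AGU — no AUG→stop ORF.
Frame 2: UAG CUA AUG UUC AAA CUC UAG UUA AUC AUG UGA CCU AAG GGC CGU CAU UCG GGU UCU GGC GUU ACC AUC UGG UAA — AUG at 8, stop UAG at 20 → 15 nt; AUG at 29, stop UGA at 32 → 6 nt.
Frame 3: AGC UAA UGU UCA AAC UCU AGU UAA UCA UGU GAC CUA AGG GCC GUC AUU CGG GUU CUG GCG UUA CCA UCU GGU AAG — no AUG→stop ORF.
ORFs ≥ 12 nucleotides: frame 2 8–22 (15 nucleotides). Count = 1.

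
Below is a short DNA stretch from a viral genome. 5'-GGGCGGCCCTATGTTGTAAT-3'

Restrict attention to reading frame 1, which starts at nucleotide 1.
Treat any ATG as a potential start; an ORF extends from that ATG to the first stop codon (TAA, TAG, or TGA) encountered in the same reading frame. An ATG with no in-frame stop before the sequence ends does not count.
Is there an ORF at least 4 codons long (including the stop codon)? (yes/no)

no

Frame 1: GGG CGG CCC TAT GTT GTA — no ATG→stop ORF.
Largest ORF found is 0 codons < 4, so no.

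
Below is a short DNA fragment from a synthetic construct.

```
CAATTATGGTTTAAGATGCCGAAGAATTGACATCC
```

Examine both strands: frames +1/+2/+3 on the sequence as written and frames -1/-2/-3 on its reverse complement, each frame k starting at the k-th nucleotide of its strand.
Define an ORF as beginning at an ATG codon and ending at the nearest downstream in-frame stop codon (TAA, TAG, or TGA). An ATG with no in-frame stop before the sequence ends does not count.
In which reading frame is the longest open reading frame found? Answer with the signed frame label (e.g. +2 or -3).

-3

Reverse complement (5'→3'): GGATGTCAATTCTTCGGCATCTTAAACCATAATTG
Frame +1: CAA TTA TGG TTT AAG ATG CCG AAG AAT TGA CAT — ATG at 16, stop TGA at 28 → 15 nt.
Frame +2: AAT TAT GGT TTA AGA TGC CGA AGA ATT GAC ATC — no ATG→stop ORF.
Frame +3: ATT ATG GTT TAA GAT GCC GAA GAA TTG ACA TCC — ATG at 6, stop TAA at 12 → 9 nt.
Frame -1: GGA TGT CAA TTC TTC GGC ATC TTA AAC CAT AAT — no ATG→stop ORF.
Frame -2: GAT GTC AAT TCT TCG GCA TCT TAA ACC ATA ATT — no ATG→stop ORF.
Frame -3: ATG TCA ATT CTT CGG CAT CTT AAA CCA TAA TTG — ATG at 3, stop TAA at 30 → 30 nt.
Longest ORF is 30 nt in frame -3 (positions 3–32).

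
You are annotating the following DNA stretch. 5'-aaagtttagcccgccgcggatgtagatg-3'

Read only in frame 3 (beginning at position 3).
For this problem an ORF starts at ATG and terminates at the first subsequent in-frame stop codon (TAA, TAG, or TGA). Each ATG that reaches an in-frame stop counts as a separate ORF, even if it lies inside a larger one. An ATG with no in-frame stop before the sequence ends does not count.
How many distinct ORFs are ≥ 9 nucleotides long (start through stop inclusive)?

Frame 3: AGT TTA GCC CGC CGC GGA TGT AGA — no ATG→stop ORF.
No ORF reaches 9 nucleotides. Count = 0.

0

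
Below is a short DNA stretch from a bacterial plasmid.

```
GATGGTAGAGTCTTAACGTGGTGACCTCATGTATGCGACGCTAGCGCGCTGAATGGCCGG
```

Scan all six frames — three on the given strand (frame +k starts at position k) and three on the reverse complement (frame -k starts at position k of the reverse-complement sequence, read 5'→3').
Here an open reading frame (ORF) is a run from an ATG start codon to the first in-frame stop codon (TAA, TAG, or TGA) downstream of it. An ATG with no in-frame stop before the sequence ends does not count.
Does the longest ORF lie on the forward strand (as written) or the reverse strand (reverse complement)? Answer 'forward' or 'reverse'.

Reverse complement (5'→3'): CCGGCCATTCAGCGCGCTAGCGTCGCATACATGAGGTCACCACGTTAAGACTCTACCATC
Frame +1: GAT GGT AGA GTC TTA ACG TGG TGA CCT CAT GTA TGC GAC GCT AGC GCG CTG AAT GGC CGG — no ATG→stop ORF.
Frame +2: ATG GTA GAG TCT TAA CGT GGT GAC CTC ATG TAT GCG ACG CTA GCG CGC TGA ATG GCC — ATG at 2, stop TAA at 14 → 15 nt; ATG at 29, stop TGA at 50 → 24 nt.
Frame +3: TGG TAG AGT CTT AAC GTG GTG ACC TCA TGT ATG CGA CGC TAG CGC GCT GAA TGG CCG — ATG at 33, stop TAG at 42 → 12 nt.
Frame -1: CCG GCC ATT CAG CGC GCT AGC GTC GCA TAC ATG AGG TCA CCA CGT TAA GAC TCT ACC ATC — ATG at 31, stop TAA at 46 → 18 nt.
Frame -2: CGG CCA TTC AGC GCG CTA GCG TCG CAT ACA TGA GGT CAC CAC GTT AAG ACT CTA CCA — no ATG→stop ORF.
Frame -3: GGC CAT TCA GCG CGC TAG CGT CGC ATA CAT GAG GTC ACC ACG TTA AGA CTC TAC CAT — no ATG→stop ORF.
Forward-strand max 24 nt; reverse-strand max 18 nt. The forward strand has the longer ORF.

forward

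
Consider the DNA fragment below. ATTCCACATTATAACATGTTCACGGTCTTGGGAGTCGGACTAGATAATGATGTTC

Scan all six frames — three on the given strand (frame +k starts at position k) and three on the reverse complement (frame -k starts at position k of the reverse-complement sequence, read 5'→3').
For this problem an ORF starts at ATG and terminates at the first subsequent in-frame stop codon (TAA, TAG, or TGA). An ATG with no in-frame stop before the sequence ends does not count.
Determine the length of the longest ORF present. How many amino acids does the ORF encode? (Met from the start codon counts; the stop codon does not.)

Reverse complement (5'→3'): GAACATCATTATCTAGTCCGACTCCCAAGACCGTGAACATGTTATAATGTGGAAT
Frame +1: ATT CCA CAT TAT AAC ATG TTC ACG GTC TTG GGA GTC GGA CTA GAT AAT GAT GTT — no ATG→stop ORF.
Frame +2: TTC CAC ATT ATA ACA TGT TCA CGG TCT TGG GAG TCG GAC TAG ATA ATG ATG TTC — no ATG→stop ORF.
Frame +3: TCC ACA TTA TAA CAT GTT CAC GGT CTT GGG AGT CGG ACT AGA TAA TGA TGT — no ATG→stop ORF.
Frame -1: GAA CAT CAT TAT CTA GTC CGA CTC CCA AGA CCG TGA ACA TGT TAT AAT GTG GAA — no ATG→stop ORF.
Frame -2: AAC ATC ATT ATC TAG TCC GAC TCC CAA GAC CGT GAA CAT GTT ATA ATG TGG AAT — no ATG→stop ORF.
Frame -3: ACA TCA TTA TCT AGT CCG ACT CCC AAG ACC GTG AAC ATG TTA TAA TGT GGA — ATG at 39, stop TAA at 45 → 9 nt.
Longest: frame -3, positions 39–47, 9 nt = 3 codons = 2 aa. → 2 amino acids.

2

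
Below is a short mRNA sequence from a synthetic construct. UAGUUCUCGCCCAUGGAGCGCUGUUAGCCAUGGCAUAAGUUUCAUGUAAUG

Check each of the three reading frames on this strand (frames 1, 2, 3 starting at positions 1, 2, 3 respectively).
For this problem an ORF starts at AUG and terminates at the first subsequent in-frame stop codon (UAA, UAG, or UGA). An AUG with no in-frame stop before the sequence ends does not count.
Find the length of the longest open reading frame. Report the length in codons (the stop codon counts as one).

5

Frame 1: UAG UUC UCG CCC AUG GAG CGC UGU UAG CCA UGG CAU AAG UUU CAU GUA AUG — AUG at 13, stop UAG at 25 → 15 nt.
Frame 2: AGU UCU CGC CCA UGG AGC GCU GUU AGC CAU GGC AUA AGU UUC AUG UAA — AUG at 44, stop UAA at 47 → 6 nt.
Frame 3: GUU CUC GCC CAU GGA GCG CUG UUA GCC AUG GCA UAA GUU UCA UGU AAU — AUG at 30, stop UAA at 36 → 9 nt.
Longest: frame 1, positions 13–27, 15 nt = 5 codons = 4 aa. → 5 codons.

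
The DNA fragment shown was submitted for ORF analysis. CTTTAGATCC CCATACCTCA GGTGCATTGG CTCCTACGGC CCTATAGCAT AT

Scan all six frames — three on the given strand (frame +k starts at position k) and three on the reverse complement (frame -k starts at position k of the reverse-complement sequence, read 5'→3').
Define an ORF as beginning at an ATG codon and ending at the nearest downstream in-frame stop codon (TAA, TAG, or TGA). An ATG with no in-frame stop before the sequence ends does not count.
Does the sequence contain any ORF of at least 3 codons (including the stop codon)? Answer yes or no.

yes

Reverse complement (5'→3'): ATATGCTATAGGGCCGTAGGAGCCAATGCACCTGAGGTATGGGGATCTAAAG
Frame +1: CTT TAG ATC CCC ATA CCT CAG GTG CAT TGG CTC CTA CGG CCC TAT AGC ATA — no ATG→stop ORF.
Frame +2: TTT AGA TCC CCA TAC CTC AGG TGC ATT GGC TCC TAC GGC CCT ATA GCA TAT — no ATG→stop ORF.
Frame +3: TTA GAT CCC CAT ACC TCA GGT GCA TTG GCT CCT ACG GCC CTA TAG CAT — no ATG→stop ORF.
Frame -1: ATA TGC TAT AGG GCC GTA GGA GCC AAT GCA CCT GAG GTA TGG GGA TCT AAA — no ATG→stop ORF.
Frame -2: TAT GCT ATA GGG CCG TAG GAG CCA ATG CAC CTG AGG TAT GGG GAT CTA AAG — no ATG→stop ORF.
Frame -3: ATG CTA TAG GGC CGT AGG AGC CAA TGC ACC TGA GGT ATG GGG ATC TAA — ATG at 3, stop TAG at 9 → 9 nt; ATG at 39, stop TAA at 48 → 12 nt.
Frame -3 has an ORF of 3 codons (positions 3–11) ≥ 3, so yes.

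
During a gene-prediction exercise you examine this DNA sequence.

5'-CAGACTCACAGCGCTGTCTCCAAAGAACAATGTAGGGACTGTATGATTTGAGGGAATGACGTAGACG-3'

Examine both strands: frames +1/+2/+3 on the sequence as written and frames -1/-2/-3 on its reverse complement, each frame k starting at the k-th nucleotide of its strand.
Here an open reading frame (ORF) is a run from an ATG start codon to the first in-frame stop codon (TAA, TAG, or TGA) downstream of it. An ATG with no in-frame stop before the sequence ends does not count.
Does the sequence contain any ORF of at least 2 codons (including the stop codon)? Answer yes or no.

yes

Reverse complement (5'→3'): CGTCTACGTCATTCCCTCAAATCATACAGTCCCTACATTGTTCTTTGGAGACAGCGCTGTGAGTCTG
Frame +1: CAG ACT CAC AGC GCT GTC TCC AAA GAA CAA TGT AGG GAC TGT ATG ATT TGA GGG AAT GAC GTA GAC — ATG at 43, stop TGA at 49 → 9 nt.
Frame +2: AGA CTC ACA GCG CTG TCT CCA AAG AAC AAT GTA GGG ACT GTA TGA TTT GAG GGA ATG ACG TAG ACG — ATG at 56, stop TAG at 62 → 9 nt.
Frame +3: GAC TCA CAG CGC TGT CTC CAA AGA ACA ATG TAG GGA CTG TAT GAT TTG AGG GAA TGA CGT AGA — ATG at 30, stop TAG at 33 → 6 nt.
Frame -1: CGT CTA CGT CAT TCC CTC AAA TCA TAC AGT CCC TAC ATT GTT CTT TGG AGA CAG CGC TGT GAG TCT — no ATG→stop ORF.
Frame -2: GTC TAC GTC ATT CCC TCA AAT CAT ACA GTC CCT ACA TTG TTC TTT GGA GAC AGC GCT GTG AGT CTG — no ATG→stop ORF.
Frame -3: TCT ACG TCA TTC CCT CAA ATC ATA CAG TCC CTA CAT TGT TCT TTG GAG ACA GCG CTG TGA GTC — no ATG→stop ORF.
Frame +1 has an ORF of 3 codons (positions 43–51) ≥ 2, so yes.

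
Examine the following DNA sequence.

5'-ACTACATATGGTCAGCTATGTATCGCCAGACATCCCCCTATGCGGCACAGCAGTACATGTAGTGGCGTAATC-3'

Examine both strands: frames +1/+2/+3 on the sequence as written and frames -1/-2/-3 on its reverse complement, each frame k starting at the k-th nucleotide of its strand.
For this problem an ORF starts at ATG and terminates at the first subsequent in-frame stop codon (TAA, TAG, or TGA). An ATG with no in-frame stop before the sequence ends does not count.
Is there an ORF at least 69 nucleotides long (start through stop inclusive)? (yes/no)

Reverse complement (5'→3'): GATTACGCCACTACATGTACTGCTGTGCCGCATAGGGGGATGTCTGGCGATACATAGCTGACCATATGTAGT
Frame +1: ACT ACA TAT GGT CAG CTA TGT ATC GCC AGA CAT CCC CCT ATG CGG CAC AGC AGT ACA TGT AGT GGC GTA ATC — no ATG→stop ORF.
Frame +2: CTA CAT ATG GTC AGC TAT GTA TCG CCA GAC ATC CCC CTA TGC GGC ACA GCA GTA CAT GTA GTG GCG TAA — ATG at 8, stop TAA at 68 → 63 nt.
Frame +3: TAC ATA TGG TCA GCT ATG TAT CGC CAG ACA TCC CCC TAT GCG GCA CAG CAG TAC ATG TAG TGG CGT AAT — ATG at 18, stop TAG at 60 → 45 nt; ATG at 57, stop TAG at 60 → 6 nt.
Frame -1: GAT TAC GCC ACT ACA TGT ACT GCT GTG CCG CAT AGG GGG ATG TCT GGC GAT ACA TAG CTG ACC ATA TGT AGT — ATG at 40, stop TAG at 55 → 18 nt.
Frame -2: ATT ACG CCA CTA CAT GTA CTG CTG TGC CGC ATA GGG GGA TGT CTG GCG ATA CAT AGC TGA CCA TAT GTA — no ATG→stop ORF.
Frame -3: TTA CGC CAC TAC ATG TAC TGC TGT GCC GCA TAG GGG GAT GTC TGG CGA TAC ATA GCT GAC CAT ATG TAG — ATG at 15, stop TAG at 33 → 21 nt; ATG at 66, stop TAG at 69 → 6 nt.
Largest ORF found is 63 nucleotides < 69, so no.

no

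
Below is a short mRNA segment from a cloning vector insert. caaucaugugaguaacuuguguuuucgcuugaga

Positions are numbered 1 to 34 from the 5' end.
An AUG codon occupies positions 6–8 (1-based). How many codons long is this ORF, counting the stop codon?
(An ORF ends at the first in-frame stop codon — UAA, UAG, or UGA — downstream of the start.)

Codons from position 6: AUG (6–8), UGA (9–11).
UGA is the first in-frame stop; that's 2 codons including the stop.

2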